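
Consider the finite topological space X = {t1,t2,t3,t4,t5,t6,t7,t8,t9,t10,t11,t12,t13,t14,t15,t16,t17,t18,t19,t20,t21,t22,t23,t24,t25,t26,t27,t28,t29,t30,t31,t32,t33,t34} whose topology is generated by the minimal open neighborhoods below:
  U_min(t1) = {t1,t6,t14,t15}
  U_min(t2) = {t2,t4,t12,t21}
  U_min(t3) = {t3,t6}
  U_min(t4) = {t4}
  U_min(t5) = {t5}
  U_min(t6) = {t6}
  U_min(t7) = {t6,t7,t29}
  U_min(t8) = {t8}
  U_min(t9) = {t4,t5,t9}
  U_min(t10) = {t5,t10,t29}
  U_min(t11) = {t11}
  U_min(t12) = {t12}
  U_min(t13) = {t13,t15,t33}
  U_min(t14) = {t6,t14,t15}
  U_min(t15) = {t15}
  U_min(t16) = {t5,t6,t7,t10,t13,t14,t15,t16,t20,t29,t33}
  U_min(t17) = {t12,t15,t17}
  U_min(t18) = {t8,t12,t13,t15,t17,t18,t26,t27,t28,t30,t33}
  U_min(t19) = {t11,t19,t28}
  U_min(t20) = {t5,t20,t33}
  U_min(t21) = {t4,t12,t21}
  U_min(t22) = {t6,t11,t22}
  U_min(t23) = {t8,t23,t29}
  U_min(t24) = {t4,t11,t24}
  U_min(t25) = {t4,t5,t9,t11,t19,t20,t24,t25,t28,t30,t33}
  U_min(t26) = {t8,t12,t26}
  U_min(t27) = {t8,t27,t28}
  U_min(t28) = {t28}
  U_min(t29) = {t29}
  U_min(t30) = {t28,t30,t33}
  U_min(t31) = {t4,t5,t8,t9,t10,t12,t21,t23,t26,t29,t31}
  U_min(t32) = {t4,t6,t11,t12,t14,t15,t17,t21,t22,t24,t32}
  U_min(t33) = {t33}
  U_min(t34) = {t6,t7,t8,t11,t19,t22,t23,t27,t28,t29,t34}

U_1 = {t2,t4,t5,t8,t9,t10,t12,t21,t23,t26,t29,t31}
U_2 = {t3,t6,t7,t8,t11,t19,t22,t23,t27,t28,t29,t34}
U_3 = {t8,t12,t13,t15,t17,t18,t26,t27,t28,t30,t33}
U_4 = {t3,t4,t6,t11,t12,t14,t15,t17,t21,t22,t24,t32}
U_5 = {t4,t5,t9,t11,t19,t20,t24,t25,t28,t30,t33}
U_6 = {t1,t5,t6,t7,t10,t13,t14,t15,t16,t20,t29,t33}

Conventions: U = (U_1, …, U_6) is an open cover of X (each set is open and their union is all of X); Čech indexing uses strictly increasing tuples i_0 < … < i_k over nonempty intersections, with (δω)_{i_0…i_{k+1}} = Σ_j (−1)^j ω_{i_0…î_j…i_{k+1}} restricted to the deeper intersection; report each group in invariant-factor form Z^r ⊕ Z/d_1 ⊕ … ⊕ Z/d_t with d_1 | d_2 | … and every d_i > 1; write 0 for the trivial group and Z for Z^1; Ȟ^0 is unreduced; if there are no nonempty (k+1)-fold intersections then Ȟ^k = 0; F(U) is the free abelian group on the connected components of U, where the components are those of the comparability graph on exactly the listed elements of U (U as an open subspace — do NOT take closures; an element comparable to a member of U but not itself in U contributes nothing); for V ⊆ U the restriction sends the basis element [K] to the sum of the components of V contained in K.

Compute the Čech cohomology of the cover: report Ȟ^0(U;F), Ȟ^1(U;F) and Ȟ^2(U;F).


Ȟ^0 ≅ Z; Ȟ^1 ≅ 0; Ȟ^2 ≅ Z/2

cover nerve:
  U12={t8,t23,t29} U13={t8,t12,t26} U14={t4,t12,t21} U15={t4,t5,t9} U16={t5,t10,t29} U23={t8,t27,t28} U24={t3,t6,t11,t22} U25={t11,t19,t28} U26={t6,t7,t29} U34={t12,t15,t17} U35={t28,t30,t33} U36={t13,t15,t33} U45={t4,t11,t24} U46={t6,t14,t15} U56={t5,t20,t33}
  U123={t8} U126={t29} U134={t12} U145={t4} U156={t5} U235={t28} U245={t11} U246={t6} U346={t15} U356={t33}
components per intersection:
  U1: {t2,t4,t5,t8,t9,t10,t12,t21,t23,t26,t29,t31}
  U2: {t3,t6,t7,t8,t11,t19,t22,t23,t27,t28,t29,t34}
  U3: {t8,t12,t13,t15,t17,t18,t26,t27,t28,t30,t33}
  U4: {t3,t4,t6,t11,t12,t14,t15,t17,t21,t22,t24,t32}
  U5: {t4,t5,t9,t11,t19,t20,t24,t25,t28,t30,t33}
  U6: {t1,t5,t6,t7,t10,t13,t14,t15,t16,t20,t29,t33}
  U12: {t8,t23,t29}
  U13: {t8,t12,t26}
  U14: {t4,t12,t21}
  U15: {t4,t5,t9}
  U16: {t5,t10,t29}
  U23: {t8,t27,t28}
  U24: {t3,t6,t11,t22}
  U25: {t11,t19,t28}
  U26: {t6,t7,t29}
  U34: {t12,t15,t17}
  U35: {t28,t30,t33}
  U36: {t13,t15,t33}
  U45: {t4,t11,t24}
  U46: {t6,t14,t15}
  U56: {t5,t20,t33}
  U123: {t8}
  U126: {t29}
  U134: {t12}
  U145: {t4}
  U156: {t5}
  U235: {t28}
  U245: {t11}
  U246: {t6}
  U346: {t15}
  U356: {t33}
C dims 6,15,10; δ0: rk 5, SNF 1^5; δ1: rk 10, SNF 1^9·2
Ȟ^0: (6−5)−0=1 ⇒ Z
Ȟ^1: (15−10)−5=0 ⇒ 0
Ȟ^2: (10−0)−10=0 plus torsion [2] ⇒ Z/2


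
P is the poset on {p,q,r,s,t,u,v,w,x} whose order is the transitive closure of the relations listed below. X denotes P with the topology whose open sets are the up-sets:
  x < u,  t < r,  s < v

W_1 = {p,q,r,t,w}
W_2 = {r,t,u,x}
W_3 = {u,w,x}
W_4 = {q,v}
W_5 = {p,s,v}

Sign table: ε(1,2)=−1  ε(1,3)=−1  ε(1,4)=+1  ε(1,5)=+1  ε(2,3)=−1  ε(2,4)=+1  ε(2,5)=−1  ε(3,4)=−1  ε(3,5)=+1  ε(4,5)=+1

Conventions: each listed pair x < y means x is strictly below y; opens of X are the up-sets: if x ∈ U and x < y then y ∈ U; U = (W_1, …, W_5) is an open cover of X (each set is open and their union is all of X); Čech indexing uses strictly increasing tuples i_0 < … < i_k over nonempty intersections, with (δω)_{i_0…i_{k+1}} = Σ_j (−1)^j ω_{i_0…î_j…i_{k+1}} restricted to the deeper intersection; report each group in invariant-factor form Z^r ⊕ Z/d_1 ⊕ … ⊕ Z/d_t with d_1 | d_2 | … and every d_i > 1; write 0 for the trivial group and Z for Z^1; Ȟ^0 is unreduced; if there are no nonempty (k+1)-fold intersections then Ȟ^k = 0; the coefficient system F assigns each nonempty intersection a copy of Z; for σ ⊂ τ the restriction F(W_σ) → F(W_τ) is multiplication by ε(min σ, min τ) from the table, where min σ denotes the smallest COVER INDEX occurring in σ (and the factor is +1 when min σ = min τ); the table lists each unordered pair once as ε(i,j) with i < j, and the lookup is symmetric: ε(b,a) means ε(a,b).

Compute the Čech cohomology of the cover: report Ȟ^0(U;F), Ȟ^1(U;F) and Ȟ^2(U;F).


nonempty intersections:
  W12={r,t} W13={w} W14={q} W15={p} W23={u,x} W45={v}
C dims 5,6; δ0: rk 5, SNF 1^4·2
Ȟ^0: (5−5)−0=0 ⇒ 0
Ȟ^1: (6−0)−5=1 plus torsion [2] ⇒ Z ⊕ Z/2
Ȟ^2: (0−0)−0=0 ⇒ 0

Ȟ^0 ≅ 0, Ȟ^1 ≅ Z ⊕ Z/2, Ȟ^2 ≅ 0


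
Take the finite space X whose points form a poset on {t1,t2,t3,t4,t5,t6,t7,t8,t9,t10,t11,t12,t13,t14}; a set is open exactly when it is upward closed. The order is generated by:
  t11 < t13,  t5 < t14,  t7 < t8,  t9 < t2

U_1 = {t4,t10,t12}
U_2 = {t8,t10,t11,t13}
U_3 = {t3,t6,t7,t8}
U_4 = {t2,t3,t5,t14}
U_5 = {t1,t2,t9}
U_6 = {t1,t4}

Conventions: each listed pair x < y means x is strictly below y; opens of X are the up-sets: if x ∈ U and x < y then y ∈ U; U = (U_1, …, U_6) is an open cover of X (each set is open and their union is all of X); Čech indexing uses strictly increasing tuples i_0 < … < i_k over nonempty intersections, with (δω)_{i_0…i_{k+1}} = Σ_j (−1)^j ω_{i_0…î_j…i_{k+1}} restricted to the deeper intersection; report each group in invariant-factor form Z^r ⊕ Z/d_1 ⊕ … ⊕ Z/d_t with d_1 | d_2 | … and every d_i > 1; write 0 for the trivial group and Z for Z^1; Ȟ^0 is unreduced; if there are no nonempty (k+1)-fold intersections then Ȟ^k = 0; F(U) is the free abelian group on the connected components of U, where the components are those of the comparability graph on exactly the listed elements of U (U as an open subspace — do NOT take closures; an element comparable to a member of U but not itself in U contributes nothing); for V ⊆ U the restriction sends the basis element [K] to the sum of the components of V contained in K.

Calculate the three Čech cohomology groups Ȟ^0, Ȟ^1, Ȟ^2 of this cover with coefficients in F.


nerve simplices:
  U12={t10} U16={t4} U23={t8} U34={t3} U45={t2} U56={t1}
components per intersection:
  U1: {t4} {t10} {t12}
  U2: {t8} {t10} {t11,t13}
  U3: {t3} {t6} {t7,t8}
  U4: {t2} {t3} {t5,t14}
  U5: {t1} {t2,t9}
  U6: {t1} {t4}
  U12: {t10}
  U16: {t4}
  U23: {t8}
  U34: {t3}
  U45: {t2}
  U56: {t1}
C dims 16,6; δ0: rk 6, SNF 1^6
degree 0: 16−6−0 = 10 → Ȟ^0 ≅ Z^10
degree 1: 6−0−6 = 0 → Ȟ^1 ≅ 0
degree 2: 0−0−0 = 0 → Ȟ^2 ≅ 0

Ȟ^0 ≅ Z^10,  Ȟ^1 ≅ 0,  Ȟ^2 ≅ 0


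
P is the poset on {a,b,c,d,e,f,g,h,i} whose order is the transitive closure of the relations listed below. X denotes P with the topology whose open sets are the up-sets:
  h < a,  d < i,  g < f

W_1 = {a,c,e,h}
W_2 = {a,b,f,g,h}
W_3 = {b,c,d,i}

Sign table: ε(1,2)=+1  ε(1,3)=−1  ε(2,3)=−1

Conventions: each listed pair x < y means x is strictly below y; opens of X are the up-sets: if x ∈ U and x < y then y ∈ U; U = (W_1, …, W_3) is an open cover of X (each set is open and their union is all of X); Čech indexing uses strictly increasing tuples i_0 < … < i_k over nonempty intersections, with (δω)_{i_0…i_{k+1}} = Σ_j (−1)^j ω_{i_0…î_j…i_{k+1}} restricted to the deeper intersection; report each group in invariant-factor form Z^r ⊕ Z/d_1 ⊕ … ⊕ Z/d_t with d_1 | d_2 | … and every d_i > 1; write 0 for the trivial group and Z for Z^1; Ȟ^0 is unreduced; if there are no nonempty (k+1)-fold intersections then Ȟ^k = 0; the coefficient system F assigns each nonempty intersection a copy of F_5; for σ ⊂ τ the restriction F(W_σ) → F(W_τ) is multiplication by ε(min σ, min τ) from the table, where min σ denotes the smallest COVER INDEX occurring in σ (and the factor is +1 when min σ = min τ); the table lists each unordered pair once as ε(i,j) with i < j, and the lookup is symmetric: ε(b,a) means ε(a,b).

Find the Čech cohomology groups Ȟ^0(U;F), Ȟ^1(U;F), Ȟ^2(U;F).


Ȟ^0 = Z/5; Ȟ^1 = Z/5; Ȟ^2 = 0

nerve simplices:
  W12={a,h} W13={c} W23={b}
C dims 3,3; δ0: rk_F5 2
degree 0: 3−2−0 = 1 → Ȟ^0 ≅ Z/5
degree 1: 3−0−2 = 1 → Ȟ^1 ≅ Z/5
degree 2: 0−0−0 = 0 → Ȟ^2 ≅ 0


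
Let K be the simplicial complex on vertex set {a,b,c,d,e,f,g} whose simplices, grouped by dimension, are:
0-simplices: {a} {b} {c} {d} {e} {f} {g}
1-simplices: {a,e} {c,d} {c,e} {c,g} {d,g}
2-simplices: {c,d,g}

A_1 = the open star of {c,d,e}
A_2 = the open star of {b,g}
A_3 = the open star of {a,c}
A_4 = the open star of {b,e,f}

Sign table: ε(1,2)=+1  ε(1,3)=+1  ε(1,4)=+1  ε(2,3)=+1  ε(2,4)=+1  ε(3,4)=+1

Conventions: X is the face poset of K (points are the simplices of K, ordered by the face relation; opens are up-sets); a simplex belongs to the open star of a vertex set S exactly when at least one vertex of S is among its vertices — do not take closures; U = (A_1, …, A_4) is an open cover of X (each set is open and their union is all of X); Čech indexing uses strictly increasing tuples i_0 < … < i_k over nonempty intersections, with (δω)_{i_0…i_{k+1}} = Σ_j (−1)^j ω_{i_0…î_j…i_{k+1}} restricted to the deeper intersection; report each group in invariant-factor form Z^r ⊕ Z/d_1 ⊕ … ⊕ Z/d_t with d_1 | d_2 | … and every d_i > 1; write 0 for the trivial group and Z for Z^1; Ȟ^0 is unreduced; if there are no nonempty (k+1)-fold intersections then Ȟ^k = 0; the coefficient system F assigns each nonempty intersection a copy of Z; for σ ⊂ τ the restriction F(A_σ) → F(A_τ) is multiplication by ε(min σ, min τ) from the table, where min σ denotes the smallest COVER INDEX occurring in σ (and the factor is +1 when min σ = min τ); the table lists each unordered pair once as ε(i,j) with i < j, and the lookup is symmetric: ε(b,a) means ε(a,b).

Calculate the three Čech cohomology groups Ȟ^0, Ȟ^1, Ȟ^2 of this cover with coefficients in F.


cover nerve:
  A1={{c},{d},{e},{a,e},{c,d},{c,e},{c,g},{d,g},{c,d,g}} A2={{b},{g},{c,g},{d,g},{c,d,g}} A3={{a},{c},{a,e},{c,d},{c,e},{c,g},{c,d,g}} A4={{b},{e},{f},{a,e},{c,e}}
  A12={{c,g},{d,g},{c,d,g}} A13={{c},{a,e},{c,d},{c,e},{c,g},{c,d,g}} A14={{e},{a,e},{c,e}} A23={{c,g},{c,d,g}} A24={{b}} A34={{a,e},{c,e}}
  A123={{c,g},{c,d,g}} A134={{a,e},{c,e}}
C dims 4,6,2; δ0: rk 3, SNF 1^3; δ1: rk 2, SNF 1^2
Ȟ^0: (4−3)−0=1 ⇒ Z
Ȟ^1: (6−2)−3=1 ⇒ Z
Ȟ^2: (2−0)−2=0 ⇒ 0

Ȟ^0(U;F) ≅ Z,  Ȟ^1(U;F) ≅ Z,  Ȟ^2(U;F) ≅ 0


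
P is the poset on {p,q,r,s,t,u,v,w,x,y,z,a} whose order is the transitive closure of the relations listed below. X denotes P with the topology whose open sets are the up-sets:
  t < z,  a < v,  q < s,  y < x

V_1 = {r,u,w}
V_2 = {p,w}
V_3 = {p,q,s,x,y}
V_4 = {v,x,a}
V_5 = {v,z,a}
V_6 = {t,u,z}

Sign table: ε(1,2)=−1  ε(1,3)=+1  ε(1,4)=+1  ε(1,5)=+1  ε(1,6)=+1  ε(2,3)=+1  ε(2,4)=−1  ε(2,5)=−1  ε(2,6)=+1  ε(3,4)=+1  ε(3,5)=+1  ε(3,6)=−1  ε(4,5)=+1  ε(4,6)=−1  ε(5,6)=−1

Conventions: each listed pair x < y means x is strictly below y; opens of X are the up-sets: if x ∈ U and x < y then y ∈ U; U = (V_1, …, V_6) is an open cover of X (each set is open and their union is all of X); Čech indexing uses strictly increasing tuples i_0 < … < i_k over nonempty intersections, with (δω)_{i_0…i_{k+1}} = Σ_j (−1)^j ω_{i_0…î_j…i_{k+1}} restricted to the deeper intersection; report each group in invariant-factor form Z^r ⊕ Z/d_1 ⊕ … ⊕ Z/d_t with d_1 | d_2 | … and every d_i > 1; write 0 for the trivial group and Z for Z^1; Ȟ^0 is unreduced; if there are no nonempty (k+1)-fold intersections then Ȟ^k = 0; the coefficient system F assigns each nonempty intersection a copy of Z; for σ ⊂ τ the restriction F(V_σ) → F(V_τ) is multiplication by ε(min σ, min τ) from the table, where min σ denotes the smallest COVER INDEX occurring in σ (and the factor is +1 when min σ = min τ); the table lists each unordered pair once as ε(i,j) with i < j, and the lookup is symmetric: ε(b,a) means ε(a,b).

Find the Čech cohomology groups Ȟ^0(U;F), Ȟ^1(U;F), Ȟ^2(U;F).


Ȟ^0 ≅ Z, Ȟ^1 ≅ Z and Ȟ^2 ≅ 0

intersection data:
  V12={w} V16={u} V23={p} V34={x} V45={v,a} V56={z}
C dims 6,6; δ0: rk 5, SNF 1^5
Ȟ^0 = (6 − 5) − 0 = 1, so Ȟ^0 ≅ Z
Ȟ^1 = (6 − 0) − 5 = 1, so Ȟ^1 ≅ Z
Ȟ^2 = (0 − 0) − 0 = 0, so Ȟ^2 ≅ 0


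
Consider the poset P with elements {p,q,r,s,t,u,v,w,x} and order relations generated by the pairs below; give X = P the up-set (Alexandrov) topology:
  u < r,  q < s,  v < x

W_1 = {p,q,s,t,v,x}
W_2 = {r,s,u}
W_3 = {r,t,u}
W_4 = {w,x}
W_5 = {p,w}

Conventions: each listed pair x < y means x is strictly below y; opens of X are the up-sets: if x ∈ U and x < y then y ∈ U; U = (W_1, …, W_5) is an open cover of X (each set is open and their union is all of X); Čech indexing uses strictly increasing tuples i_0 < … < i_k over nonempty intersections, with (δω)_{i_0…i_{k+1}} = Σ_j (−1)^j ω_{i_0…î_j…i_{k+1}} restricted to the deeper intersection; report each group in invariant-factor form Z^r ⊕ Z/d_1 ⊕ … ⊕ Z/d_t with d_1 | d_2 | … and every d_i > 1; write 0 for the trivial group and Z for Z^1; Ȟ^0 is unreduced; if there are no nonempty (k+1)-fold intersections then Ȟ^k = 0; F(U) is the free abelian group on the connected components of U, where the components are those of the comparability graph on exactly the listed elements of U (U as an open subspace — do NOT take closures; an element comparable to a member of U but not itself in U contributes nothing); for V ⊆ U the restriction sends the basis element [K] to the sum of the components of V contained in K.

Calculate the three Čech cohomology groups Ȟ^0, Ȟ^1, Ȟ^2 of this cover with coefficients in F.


cover nerve:
  W12={s} W13={t} W14={x} W15={p} W23={r,u} W45={w}
components per intersection:
  W1: {p} {q,s} {t} {v,x}
  W2: {r,u} {s}
  W3: {r,u} {t}
  W4: {w} {x}
  W5: {p} {w}
  W12: {s}
  W13: {t}
  W14: {x}
  W15: {p}
  W23: {r,u}
  W45: {w}
C dims 12,6; δ0: rk 6, SNF 1^6
Ȟ^0: (12−6)−0=6 ⇒ Z^6
Ȟ^1: (6−0)−6=0 ⇒ 0
Ȟ^2: (0−0)−0=0 ⇒ 0

Ȟ^0 = Z^6, Ȟ^1 = 0 and Ȟ^2 = 0


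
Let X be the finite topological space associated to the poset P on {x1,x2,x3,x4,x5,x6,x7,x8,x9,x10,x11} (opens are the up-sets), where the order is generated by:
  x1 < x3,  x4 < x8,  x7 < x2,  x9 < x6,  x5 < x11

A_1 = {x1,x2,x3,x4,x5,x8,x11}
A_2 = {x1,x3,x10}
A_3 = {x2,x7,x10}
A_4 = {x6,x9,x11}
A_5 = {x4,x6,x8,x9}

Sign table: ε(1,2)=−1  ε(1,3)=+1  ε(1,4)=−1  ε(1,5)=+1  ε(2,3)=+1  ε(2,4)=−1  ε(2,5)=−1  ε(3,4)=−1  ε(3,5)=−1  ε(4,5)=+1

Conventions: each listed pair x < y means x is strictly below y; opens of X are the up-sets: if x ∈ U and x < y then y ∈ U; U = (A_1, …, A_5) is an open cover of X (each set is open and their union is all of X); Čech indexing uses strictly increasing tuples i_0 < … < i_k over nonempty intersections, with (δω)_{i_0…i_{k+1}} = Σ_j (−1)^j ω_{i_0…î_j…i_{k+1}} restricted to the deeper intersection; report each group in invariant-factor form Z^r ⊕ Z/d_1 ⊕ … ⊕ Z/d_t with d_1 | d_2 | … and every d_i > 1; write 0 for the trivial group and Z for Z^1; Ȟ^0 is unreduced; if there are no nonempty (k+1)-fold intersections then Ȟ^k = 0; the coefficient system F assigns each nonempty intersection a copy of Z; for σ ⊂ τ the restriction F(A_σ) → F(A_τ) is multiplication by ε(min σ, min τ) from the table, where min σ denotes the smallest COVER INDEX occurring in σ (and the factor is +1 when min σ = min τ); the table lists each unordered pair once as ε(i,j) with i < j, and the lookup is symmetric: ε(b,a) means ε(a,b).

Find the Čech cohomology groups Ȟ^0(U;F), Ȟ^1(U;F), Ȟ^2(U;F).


nerve simplices:
  A12={x1,x3} A13={x2} A14={x11} A15={x4,x8} A23={x10} A45={x6,x9}
C dims 5,6; δ0: rk 5, SNF 1^4·2
degree 0: 5−5−0 = 0 → Ȟ^0 ≅ 0
degree 1: 6−0−5 = 1 plus torsion [2] → Ȟ^1 ≅ Z ⊕ Z/2
degree 2: 0−0−0 = 0 → Ȟ^2 ≅ 0

Ȟ^0 = 0; Ȟ^1 = Z ⊕ Z/2; Ȟ^2 = 0


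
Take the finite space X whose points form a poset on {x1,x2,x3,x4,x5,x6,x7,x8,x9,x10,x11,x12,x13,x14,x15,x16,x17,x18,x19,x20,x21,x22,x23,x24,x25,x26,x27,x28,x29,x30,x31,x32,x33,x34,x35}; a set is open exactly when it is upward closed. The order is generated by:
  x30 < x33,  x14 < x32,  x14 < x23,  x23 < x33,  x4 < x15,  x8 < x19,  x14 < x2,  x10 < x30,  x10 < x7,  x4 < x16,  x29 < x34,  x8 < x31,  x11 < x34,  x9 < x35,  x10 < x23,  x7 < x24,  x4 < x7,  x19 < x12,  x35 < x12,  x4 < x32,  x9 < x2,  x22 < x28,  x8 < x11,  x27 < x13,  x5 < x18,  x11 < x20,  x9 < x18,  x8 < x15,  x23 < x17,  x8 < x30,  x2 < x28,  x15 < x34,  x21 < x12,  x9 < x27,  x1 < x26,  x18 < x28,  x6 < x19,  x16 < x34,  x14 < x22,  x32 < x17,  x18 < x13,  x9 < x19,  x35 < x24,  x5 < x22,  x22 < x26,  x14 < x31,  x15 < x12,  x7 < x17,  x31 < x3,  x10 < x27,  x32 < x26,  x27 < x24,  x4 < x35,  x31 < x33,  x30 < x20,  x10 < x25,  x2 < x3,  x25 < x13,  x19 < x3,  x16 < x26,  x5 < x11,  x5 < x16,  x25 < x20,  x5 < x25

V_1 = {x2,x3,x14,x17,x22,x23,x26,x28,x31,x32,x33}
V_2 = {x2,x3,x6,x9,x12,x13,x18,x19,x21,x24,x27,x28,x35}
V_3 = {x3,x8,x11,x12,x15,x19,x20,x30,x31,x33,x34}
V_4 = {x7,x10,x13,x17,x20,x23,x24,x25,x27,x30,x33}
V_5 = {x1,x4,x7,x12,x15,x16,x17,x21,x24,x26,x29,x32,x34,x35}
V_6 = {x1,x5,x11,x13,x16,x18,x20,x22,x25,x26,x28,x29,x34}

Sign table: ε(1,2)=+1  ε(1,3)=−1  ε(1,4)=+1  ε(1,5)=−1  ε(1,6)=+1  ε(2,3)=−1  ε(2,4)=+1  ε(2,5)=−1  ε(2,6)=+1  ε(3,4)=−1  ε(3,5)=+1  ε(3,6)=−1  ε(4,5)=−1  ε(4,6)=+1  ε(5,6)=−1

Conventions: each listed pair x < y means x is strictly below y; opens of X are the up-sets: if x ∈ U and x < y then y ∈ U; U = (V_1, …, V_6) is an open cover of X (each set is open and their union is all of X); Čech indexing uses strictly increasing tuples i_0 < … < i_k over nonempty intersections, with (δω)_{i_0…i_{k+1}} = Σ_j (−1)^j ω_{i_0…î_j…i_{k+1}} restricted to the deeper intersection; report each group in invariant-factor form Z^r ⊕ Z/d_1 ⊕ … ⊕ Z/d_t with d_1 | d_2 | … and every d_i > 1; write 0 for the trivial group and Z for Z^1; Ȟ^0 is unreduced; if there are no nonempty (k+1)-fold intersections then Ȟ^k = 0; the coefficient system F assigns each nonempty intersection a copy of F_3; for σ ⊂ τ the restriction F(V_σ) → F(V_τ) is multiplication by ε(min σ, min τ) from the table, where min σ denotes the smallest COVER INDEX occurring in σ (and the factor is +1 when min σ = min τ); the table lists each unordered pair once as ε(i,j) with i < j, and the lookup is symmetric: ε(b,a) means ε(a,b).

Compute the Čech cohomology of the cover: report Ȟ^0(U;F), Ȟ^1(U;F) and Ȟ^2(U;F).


Ȟ^0(U;F) ≅ Z/3; Ȟ^1(U;F) ≅ 0; Ȟ^2(U;F) ≅ 0

nonempty overlaps:
  V12={x2,x3,x28} V13={x3,x31,x33} V14={x17,x23,x33} V15={x17,x26,x32} V16={x22,x26,x28} V23={x3,x12,x19} V24={x13,x24,x27} V25={x12,x21,x24,x35} V26={x13,x18,x28} V34={x20,x30,x33} V35={x12,x15,x34} V36={x11,x20,x34} V45={x7,x17,x24} V46={x13,x20,x25} V56={x1,x16,x26,x29,x34}
  V123={x3} V126={x28} V134={x33} V145={x17} V156={x26} V235={x12} V245={x24} V246={x13} V346={x20} V356={x34}
C dims 6,15,10; δ0: rk_F3 5; δ1: rk_F3 10
degree 0: 6−5−0 = 1 → Ȟ^0 ≅ Z/3
degree 1: 15−10−5 = 0 → Ȟ^1 ≅ 0
degree 2: 10−0−10 = 0 → Ȟ^2 ≅ 0


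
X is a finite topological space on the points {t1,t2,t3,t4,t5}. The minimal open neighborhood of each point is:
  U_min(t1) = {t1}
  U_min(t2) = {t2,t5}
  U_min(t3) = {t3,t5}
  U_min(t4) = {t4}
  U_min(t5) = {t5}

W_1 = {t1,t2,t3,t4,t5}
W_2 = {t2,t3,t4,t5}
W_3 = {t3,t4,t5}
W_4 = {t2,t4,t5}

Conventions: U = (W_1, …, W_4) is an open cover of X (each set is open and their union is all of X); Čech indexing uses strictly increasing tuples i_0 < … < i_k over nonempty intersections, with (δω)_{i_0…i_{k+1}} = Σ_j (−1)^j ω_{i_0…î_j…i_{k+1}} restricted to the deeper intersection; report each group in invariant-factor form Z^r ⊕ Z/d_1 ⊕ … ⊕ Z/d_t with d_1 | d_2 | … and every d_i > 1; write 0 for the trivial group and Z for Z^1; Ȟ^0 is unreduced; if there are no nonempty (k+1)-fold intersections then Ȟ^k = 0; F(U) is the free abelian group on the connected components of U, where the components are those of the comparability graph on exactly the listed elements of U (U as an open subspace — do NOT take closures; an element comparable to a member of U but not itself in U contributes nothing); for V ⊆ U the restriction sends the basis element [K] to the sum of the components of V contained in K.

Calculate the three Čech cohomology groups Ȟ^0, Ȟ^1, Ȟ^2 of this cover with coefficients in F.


Ȟ^0 = Z^3, Ȟ^1 = 0, Ȟ^2 = 0

intersection data:
  W12={t2,t3,t4,t5} W13={t3,t4,t5} W14={t2,t4,t5} W23={t3,t4,t5} W24={t2,t4,t5} W34={t4,t5}
  W123={t3,t4,t5} W124={t2,t4,t5} W134={t4,t5} W234={t4,t5}
  W1234={t4,t5}
components per intersection:
  W1: {t1} {t2,t3,t5} {t4}
  W2: {t2,t3,t5} {t4}
  W3: {t3,t5} {t4}
  W4: {t2,t5} {t4}
  W12: {t2,t3,t5} {t4}
  W13: {t3,t5} {t4}
  W14: {t2,t5} {t4}
  W23: {t3,t5} {t4}
  W24: {t2,t5} {t4}
  W34: {t4} {t5}
  W123: {t3,t5} {t4}
  W124: {t2,t5} {t4}
  W134: {t4} {t5}
  W234: {t4} {t5}
  W1234: {t4} {t5}
C dims 9,12,8,2; δ0: rk 6, SNF 1^6; δ1: rk 6, SNF 1^6; δ2: rk 2, SNF 1^2
Ȟ^0 = (9 − 6) − 0 = 3, so Ȟ^0 ≅ Z^3
Ȟ^1 = (12 − 6) − 6 = 0, so Ȟ^1 ≅ 0
Ȟ^2 = (8 − 2) − 6 = 0, so Ȟ^2 ≅ 0


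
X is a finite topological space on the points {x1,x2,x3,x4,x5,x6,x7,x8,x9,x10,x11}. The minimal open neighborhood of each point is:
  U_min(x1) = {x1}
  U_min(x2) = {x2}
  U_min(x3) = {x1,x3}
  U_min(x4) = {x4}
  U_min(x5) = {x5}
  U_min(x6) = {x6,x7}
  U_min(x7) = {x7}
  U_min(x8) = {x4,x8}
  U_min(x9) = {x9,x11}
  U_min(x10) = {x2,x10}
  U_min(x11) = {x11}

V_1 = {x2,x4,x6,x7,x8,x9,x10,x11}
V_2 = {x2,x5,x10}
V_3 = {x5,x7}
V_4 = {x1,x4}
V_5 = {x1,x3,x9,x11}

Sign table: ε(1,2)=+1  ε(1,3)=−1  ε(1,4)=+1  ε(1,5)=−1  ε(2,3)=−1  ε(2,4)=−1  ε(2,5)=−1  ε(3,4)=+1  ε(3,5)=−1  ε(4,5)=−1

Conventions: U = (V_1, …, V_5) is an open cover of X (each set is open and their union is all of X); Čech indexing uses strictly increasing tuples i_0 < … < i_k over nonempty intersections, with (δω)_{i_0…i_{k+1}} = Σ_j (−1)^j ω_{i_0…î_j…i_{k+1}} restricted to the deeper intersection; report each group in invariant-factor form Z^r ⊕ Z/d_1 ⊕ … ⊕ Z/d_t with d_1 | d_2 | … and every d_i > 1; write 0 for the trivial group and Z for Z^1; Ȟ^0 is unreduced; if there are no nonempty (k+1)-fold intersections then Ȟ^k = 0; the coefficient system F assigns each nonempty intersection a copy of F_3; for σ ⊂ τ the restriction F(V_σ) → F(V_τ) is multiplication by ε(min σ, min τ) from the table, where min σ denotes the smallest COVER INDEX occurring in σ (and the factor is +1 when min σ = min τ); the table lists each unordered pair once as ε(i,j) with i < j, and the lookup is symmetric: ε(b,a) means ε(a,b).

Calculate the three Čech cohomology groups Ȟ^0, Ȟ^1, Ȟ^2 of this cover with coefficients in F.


Ȟ^0 ≅ Z/3,  Ȟ^1 ≅ Z/3 ⊕ Z/3,  Ȟ^2 ≅ 0

nonempty intersections:
  V12={x2,x10} V13={x7} V14={x4} V15={x9,x11} V23={x5} V45={x1}
C dims 5,6; δ0: rk_F3 4
Ȟ^0: (5−4)−0=1 ⇒ Z/3
Ȟ^1: (6−0)−4=2 ⇒ Z/3 ⊕ Z/3
Ȟ^2: (0−0)−0=0 ⇒ 0


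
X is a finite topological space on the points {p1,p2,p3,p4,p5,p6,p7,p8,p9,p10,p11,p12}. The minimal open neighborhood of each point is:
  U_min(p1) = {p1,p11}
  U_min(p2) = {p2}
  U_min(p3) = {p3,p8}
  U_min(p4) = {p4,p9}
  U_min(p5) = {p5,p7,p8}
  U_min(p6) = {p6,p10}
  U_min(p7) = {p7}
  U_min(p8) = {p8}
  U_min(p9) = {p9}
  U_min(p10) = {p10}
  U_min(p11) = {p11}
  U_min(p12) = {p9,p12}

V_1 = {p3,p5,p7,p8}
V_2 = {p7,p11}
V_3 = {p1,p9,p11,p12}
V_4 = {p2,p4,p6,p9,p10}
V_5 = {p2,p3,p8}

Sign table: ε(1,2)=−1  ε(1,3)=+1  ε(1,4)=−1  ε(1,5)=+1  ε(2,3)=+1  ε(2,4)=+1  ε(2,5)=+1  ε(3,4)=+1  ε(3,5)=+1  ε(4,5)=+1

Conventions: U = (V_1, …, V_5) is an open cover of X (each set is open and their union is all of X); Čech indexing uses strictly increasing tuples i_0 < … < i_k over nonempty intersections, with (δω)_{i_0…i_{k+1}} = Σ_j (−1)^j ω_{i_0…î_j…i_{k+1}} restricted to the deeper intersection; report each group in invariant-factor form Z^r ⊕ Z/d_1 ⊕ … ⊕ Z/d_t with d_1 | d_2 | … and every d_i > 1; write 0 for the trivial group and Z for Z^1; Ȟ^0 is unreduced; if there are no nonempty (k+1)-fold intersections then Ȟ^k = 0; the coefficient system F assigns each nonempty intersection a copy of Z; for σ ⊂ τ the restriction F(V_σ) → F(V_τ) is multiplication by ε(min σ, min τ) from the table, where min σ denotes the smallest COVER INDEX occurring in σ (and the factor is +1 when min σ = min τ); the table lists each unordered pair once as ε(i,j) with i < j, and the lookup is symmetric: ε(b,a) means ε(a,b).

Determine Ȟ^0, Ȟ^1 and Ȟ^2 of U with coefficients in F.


nonempty intersections:
  V12={p7} V15={p3,p8} V23={p11} V34={p9} V45={p2}
C dims 5,5; δ0: rk 5, SNF 1^4·2
Ȟ^0: (5−5)−0=0 ⇒ 0
Ȟ^1: (5−0)−5=0 plus torsion [2] ⇒ Z/2
Ȟ^2: (0−0)−0=0 ⇒ 0

Ȟ^0 ≅ 0; Ȟ^1 ≅ Z/2; Ȟ^2 ≅ 0


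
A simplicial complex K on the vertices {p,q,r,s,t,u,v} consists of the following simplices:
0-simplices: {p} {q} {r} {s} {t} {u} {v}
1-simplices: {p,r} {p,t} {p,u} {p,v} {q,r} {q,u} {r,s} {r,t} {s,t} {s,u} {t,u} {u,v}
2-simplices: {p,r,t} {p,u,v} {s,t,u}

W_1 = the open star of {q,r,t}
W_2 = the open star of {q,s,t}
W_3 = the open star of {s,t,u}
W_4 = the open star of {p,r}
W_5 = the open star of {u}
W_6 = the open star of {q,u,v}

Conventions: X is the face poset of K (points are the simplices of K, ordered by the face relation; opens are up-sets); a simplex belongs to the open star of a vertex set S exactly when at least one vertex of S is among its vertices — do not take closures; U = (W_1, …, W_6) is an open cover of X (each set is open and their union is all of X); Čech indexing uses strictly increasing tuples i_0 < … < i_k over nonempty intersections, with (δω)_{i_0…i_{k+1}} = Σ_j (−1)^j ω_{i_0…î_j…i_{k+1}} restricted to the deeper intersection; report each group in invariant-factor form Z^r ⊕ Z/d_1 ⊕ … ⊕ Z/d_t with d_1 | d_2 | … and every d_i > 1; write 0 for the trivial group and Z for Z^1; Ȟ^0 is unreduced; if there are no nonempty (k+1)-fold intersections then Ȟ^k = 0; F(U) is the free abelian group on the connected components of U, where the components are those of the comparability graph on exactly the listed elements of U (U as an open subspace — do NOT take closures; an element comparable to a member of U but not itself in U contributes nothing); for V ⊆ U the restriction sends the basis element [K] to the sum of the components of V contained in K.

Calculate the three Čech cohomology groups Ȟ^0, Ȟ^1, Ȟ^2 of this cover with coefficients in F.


Ȟ^0 ≅ Z; Ȟ^1 ≅ Z^3; Ȟ^2 ≅ 0

intersection data:
  W1={{q},{r},{t},{p,r},{p,t},{q,r},{q,u},{r,s},{r,t},{s,t},{t,u},{p,r,t},{s,t,u}} W2={{q},{s},{t},{p,t},{q,r},{q,u},{r,s},{r,t},{s,t},{s,u},{t,u},{p,r,t},{s,t,u}} W3={{s},{t},{u},{p,t},{p,u},{q,u},{r,s},{r,t},{s,t},{s,u},{t,u},{u,v},{p,r,t},{p,u,v},{s,t,u}} W4={{p},{r},{p,r},{p,t},{p,u},{p,v},{q,r},{r,s},{r,t},{p,r,t},{p,u,v}} W5={{u},{p,u},{q,u},{s,u},{t,u},{u,v},{p,u,v},{s,t,u}} W6={{q},{u},{v},{p,u},{p,v},{q,r},{q,u},{s,u},{t,u},{u,v},{p,u,v},{s,t,u}}
  W12={{q},{t},{p,t},{q,r},{q,u},{r,s},{r,t},{s,t},{t,u},{p,r,t},{s,t,u}} W13={{t},{p,t},{q,u},{r,s},{r,t},{s,t},{t,u},{p,r,t},{s,t,u}} W14={{r},{p,r},{p,t},{q,r},{r,s},{r,t},{p,r,t}} W15={{q,u},{t,u},{s,t,u}} W16={{q},{q,r},{q,u},{t,u},{s,t,u}} W23={{s},{t},{p,t},{q,u},{r,s},{r,t},{s,t},{s,u},{t,u},{p,r,t},{s,t,u}} W24={{p,t},{q,r},{r,s},{r,t},{p,r,t}} W25={{q,u},{s,u},{t,u},{s,t,u}} W26={{q},{q,r},{q,u},{s,u},{t,u},{s,t,u}} W34={{p,t},{p,u},{r,s},{r,t},{p,r,t},{p,u,v}} W35={{u},{p,u},{q,u},{s,u},{t,u},{u,v},{p,u,v},{s,t,u}} W36={{u},{p,u},{q,u},{s,u},{t,u},{u,v},{p,u,v},{s,t,u}} W45={{p,u},{p,u,v}} W46={{p,u},{p,v},{q,r},{p,u,v}} W56={{u},{p,u},{q,u},{s,u},{t,u},{u,v},{p,u,v},{s,t,u}}
  W123={{t},{p,t},{q,u},{r,s},{r,t},{s,t},{t,u},{p,r,t},{s,t,u}} W124={{p,t},{q,r},{r,s},{r,t},{p,r,t}} W125={{q,u},{t,u},{s,t,u}} W126={{q},{q,r},{q,u},{t,u},{s,t,u}} W134={{p,t},{r,s},{r,t},{p,r,t}} W135={{q,u},{t,u},{s,t,u}} W136={{q,u},{t,u},{s,t,u}} W146={{q,r}} W156={{q,u},{t,u},{s,t,u}} W234={{p,t},{r,s},{r,t},{p,r,t}} W235={{q,u},{s,u},{t,u},{s,t,u}} W236={{q,u},{s,u},{t,u},{s,t,u}} W246={{q,r}} W256={{q,u},{s,u},{t,u},{s,t,u}} W345={{p,u},{p,u,v}} W346={{p,u},{p,u,v}} W356={{u},{p,u},{q,u},{s,u},{t,u},{u,v},{p,u,v},{s,t,u}} W456={{p,u},{p,u,v}}
  W1234={{p,t},{r,s},{r,t},{p,r,t}} W1235={{q,u},{t,u},{s,t,u}} W1236={{q,u},{t,u},{s,t,u}} W1246={{q,r}} W1256={{q,u},{t,u},{s,t,u}} W1356={{q,u},{t,u},{s,t,u}} W2356={{q,u},{s,u},{t,u},{s,t,u}} W3456={{p,u},{p,u,v}}
  W12356={{q,u},{t,u},{s,t,u}}
components per intersection:
  W1: {{q},{r},{t},{p,r},{p,t},{q,r},{q,u},{r,s},{r,t},{s,t},{t,u},{p,r,t},{s,t,u}}
  W2: {{q},{q,r},{q,u}} {{s},{t},{p,t},{r,s},{r,t},{s,t},{s,u},{t,u},{p,r,t},{s,t,u}}
  W3: {{s},{t},{u},{p,t},{p,u},{q,u},{r,s},{r,t},{s,t},{s,u},{t,u},{u,v},{p,r,t},{p,u,v},{s,t,u}}
  W4: {{p},{r},{p,r},{p,t},{p,u},{p,v},{q,r},{r,s},{r,t},{p,r,t},{p,u,v}}
  W5: {{u},{p,u},{q,u},{s,u},{t,u},{u,v},{p,u,v},{s,t,u}}
  W6: {{q},{u},{v},{p,u},{p,v},{q,r},{q,u},{s,u},{t,u},{u,v},{p,u,v},{s,t,u}}
  W12: {{q},{q,r},{q,u}} {{t},{p,t},{r,t},{s,t},{t,u},{p,r,t},{s,t,u}} {{r,s}}
  W13: {{t},{p,t},{r,t},{s,t},{t,u},{p,r,t},{s,t,u}} {{q,u}} {{r,s}}
  W14: {{r},{p,r},{p,t},{q,r},{r,s},{r,t},{p,r,t}}
  W15: {{q,u}} {{t,u},{s,t,u}}
  W16: {{q},{q,r},{q,u}} {{t,u},{s,t,u}}
  W23: {{s},{t},{p,t},{r,s},{r,t},{s,t},{s,u},{t,u},{p,r,t},{s,t,u}} {{q,u}}
  W24: {{p,t},{r,t},{p,r,t}} {{q,r}} {{r,s}}
  W25: {{q,u}} {{s,u},{t,u},{s,t,u}}
  W26: {{q},{q,r},{q,u}} {{s,u},{t,u},{s,t,u}}
  W34: {{p,t},{r,t},{p,r,t}} {{p,u},{p,u,v}} {{r,s}}
  W35: {{u},{p,u},{q,u},{s,u},{t,u},{u,v},{p,u,v},{s,t,u}}
  W36: {{u},{p,u},{q,u},{s,u},{t,u},{u,v},{p,u,v},{s,t,u}}
  W45: {{p,u},{p,u,v}}
  W46: {{p,u},{p,v},{p,u,v}} {{q,r}}
  W56: {{u},{p,u},{q,u},{s,u},{t,u},{u,v},{p,u,v},{s,t,u}}
  W123: {{t},{p,t},{r,t},{s,t},{t,u},{p,r,t},{s,t,u}} {{q,u}} {{r,s}}
  W124: {{p,t},{r,t},{p,r,t}} {{q,r}} {{r,s}}
  W125: {{q,u}} {{t,u},{s,t,u}}
  W126: {{q},{q,r},{q,u}} {{t,u},{s,t,u}}
  W134: {{p,t},{r,t},{p,r,t}} {{r,s}}
  W135: {{q,u}} {{t,u},{s,t,u}}
  W136: {{q,u}} {{t,u},{s,t,u}}
  W146: {{q,r}}
  W156: {{q,u}} {{t,u},{s,t,u}}
  W234: {{p,t},{r,t},{p,r,t}} {{r,s}}
  W235: {{q,u}} {{s,u},{t,u},{s,t,u}}
  W236: {{q,u}} {{s,u},{t,u},{s,t,u}}
  W246: {{q,r}}
  W256: {{q,u}} {{s,u},{t,u},{s,t,u}}
  W345: {{p,u},{p,u,v}}
  W346: {{p,u},{p,u,v}}
  W356: {{u},{p,u},{q,u},{s,u},{t,u},{u,v},{p,u,v},{s,t,u}}
  W456: {{p,u},{p,u,v}}
  W1234: {{p,t},{r,t},{p,r,t}} {{r,s}}
  W1235: {{q,u}} {{t,u},{s,t,u}}
  W1236: {{q,u}} {{t,u},{s,t,u}}
  W1246: {{q,r}}
  W1256: {{q,u}} {{t,u},{s,t,u}}
  W1356: {{q,u}} {{t,u},{s,t,u}}
  W2356: {{q,u}} {{s,u},{t,u},{s,t,u}}
  W3456: {{p,u},{p,u,v}}
  W12356: {{q,u}} {{t,u},{s,t,u}}
C dims 7,29,32,14; δ0: rk 6, SNF 1^6; δ1: rk 20, SNF 1^20; δ2: rk 12, SNF 1^12
Ȟ^0 = (7 − 6) − 0 = 1, so Ȟ^0 ≅ Z
Ȟ^1 = (29 − 20) − 6 = 3, so Ȟ^1 ≅ Z^3
Ȟ^2 = (32 − 12) − 20 = 0, so Ȟ^2 ≅ 0


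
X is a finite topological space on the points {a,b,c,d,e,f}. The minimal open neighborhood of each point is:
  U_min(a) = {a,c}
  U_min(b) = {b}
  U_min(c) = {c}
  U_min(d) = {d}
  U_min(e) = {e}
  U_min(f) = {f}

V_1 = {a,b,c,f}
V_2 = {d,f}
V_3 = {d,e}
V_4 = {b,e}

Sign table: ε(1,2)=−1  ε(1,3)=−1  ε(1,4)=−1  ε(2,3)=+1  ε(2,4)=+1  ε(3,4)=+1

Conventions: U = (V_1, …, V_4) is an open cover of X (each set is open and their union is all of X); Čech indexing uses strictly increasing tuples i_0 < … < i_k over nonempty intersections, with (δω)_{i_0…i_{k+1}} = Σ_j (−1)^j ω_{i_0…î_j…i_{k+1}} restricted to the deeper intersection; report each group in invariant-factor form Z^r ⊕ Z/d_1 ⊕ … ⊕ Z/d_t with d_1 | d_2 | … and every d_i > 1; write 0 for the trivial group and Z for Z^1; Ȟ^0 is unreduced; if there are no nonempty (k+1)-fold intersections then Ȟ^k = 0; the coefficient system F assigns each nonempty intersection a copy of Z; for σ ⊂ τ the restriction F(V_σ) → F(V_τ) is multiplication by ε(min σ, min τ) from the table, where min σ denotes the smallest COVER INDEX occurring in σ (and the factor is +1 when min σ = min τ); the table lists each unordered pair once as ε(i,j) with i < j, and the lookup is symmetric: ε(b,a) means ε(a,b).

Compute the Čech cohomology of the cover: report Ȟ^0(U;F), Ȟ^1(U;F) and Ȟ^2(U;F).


nonempty intersections:
  V12={f} V14={b} V23={d} V34={e}
C dims 4,4; δ0: rk 3, SNF 1^3
Ȟ^0: (4−3)−0=1 ⇒ Z
Ȟ^1: (4−0)−3=1 ⇒ Z
Ȟ^2: (0−0)−0=0 ⇒ 0

Ȟ^0(U;F) ≅ Z, Ȟ^1(U;F) ≅ Z, Ȟ^2(U;F) ≅ 0


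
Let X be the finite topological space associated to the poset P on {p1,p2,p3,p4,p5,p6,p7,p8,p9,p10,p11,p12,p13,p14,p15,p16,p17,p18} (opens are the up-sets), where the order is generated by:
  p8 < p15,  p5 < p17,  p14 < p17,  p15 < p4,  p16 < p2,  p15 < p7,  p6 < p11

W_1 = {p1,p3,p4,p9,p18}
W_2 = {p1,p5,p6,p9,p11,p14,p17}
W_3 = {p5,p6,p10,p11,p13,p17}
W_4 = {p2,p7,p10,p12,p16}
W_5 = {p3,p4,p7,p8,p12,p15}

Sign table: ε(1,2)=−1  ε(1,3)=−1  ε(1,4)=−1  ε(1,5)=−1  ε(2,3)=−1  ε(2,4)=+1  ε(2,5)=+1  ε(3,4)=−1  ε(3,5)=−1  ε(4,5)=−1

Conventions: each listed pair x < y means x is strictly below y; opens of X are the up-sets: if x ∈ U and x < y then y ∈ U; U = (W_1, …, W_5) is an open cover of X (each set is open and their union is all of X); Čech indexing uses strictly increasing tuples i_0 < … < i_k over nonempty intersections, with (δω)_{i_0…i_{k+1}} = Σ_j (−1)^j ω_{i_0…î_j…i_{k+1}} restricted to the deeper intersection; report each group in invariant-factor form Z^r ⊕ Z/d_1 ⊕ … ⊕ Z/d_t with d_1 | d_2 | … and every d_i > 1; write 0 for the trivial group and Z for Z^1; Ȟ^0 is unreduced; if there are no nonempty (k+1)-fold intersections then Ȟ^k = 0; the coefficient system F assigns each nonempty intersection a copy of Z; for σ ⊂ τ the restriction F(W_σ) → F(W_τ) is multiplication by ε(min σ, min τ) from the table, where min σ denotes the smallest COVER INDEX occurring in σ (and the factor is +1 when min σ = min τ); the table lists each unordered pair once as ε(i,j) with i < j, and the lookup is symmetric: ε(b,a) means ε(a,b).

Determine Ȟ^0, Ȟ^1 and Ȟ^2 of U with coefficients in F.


nerve of the cover:
  W12={p1,p9} W15={p3,p4} W23={p5,p6,p11,p17} W34={p10} W45={p7,p12}
C dims 5,5; δ0: rk 5, SNF 1^4·2
Ȟ^0 = (5 − 5) − 0 = 0, so Ȟ^0 ≅ 0
Ȟ^1 = (5 − 0) − 5 = 0 plus torsion [2], so Ȟ^1 ≅ Z/2
Ȟ^2 = (0 − 0) − 0 = 0, so Ȟ^2 ≅ 0

Ȟ^0(U;F) ≅ 0; Ȟ^1(U;F) ≅ Z/2; Ȟ^2(U;F) ≅ 0


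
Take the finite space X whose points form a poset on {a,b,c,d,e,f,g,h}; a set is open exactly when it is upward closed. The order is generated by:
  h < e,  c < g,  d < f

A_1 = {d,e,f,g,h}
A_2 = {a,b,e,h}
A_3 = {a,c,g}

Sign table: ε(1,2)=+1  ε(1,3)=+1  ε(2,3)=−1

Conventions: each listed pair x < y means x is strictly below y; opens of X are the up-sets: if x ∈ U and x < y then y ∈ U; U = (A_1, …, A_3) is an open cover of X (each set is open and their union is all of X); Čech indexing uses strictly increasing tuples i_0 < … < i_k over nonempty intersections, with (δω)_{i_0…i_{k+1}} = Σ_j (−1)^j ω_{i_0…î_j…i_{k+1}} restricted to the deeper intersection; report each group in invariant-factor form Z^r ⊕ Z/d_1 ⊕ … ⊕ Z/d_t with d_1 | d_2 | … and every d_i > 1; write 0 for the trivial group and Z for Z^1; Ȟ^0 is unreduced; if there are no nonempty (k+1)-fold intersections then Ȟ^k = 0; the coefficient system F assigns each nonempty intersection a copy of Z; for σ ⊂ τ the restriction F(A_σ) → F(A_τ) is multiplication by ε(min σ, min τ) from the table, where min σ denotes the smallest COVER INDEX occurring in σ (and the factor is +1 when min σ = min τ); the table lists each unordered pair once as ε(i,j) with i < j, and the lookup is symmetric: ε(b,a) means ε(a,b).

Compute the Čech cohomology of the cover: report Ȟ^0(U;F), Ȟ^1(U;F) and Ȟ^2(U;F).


Ȟ^0(U;F) ≅ 0; Ȟ^1(U;F) ≅ Z/2; Ȟ^2(U;F) ≅ 0

nerve of the cover:
  A12={e,h} A13={g} A23={a}
C dims 3,3; δ0: rk 3, SNF 1^2·2
Ȟ^0 = (3 − 3) − 0 = 0, so Ȟ^0 ≅ 0
Ȟ^1 = (3 − 0) − 3 = 0 plus torsion [2], so Ȟ^1 ≅ Z/2
Ȟ^2 = (0 − 0) − 0 = 0, so Ȟ^2 ≅ 0


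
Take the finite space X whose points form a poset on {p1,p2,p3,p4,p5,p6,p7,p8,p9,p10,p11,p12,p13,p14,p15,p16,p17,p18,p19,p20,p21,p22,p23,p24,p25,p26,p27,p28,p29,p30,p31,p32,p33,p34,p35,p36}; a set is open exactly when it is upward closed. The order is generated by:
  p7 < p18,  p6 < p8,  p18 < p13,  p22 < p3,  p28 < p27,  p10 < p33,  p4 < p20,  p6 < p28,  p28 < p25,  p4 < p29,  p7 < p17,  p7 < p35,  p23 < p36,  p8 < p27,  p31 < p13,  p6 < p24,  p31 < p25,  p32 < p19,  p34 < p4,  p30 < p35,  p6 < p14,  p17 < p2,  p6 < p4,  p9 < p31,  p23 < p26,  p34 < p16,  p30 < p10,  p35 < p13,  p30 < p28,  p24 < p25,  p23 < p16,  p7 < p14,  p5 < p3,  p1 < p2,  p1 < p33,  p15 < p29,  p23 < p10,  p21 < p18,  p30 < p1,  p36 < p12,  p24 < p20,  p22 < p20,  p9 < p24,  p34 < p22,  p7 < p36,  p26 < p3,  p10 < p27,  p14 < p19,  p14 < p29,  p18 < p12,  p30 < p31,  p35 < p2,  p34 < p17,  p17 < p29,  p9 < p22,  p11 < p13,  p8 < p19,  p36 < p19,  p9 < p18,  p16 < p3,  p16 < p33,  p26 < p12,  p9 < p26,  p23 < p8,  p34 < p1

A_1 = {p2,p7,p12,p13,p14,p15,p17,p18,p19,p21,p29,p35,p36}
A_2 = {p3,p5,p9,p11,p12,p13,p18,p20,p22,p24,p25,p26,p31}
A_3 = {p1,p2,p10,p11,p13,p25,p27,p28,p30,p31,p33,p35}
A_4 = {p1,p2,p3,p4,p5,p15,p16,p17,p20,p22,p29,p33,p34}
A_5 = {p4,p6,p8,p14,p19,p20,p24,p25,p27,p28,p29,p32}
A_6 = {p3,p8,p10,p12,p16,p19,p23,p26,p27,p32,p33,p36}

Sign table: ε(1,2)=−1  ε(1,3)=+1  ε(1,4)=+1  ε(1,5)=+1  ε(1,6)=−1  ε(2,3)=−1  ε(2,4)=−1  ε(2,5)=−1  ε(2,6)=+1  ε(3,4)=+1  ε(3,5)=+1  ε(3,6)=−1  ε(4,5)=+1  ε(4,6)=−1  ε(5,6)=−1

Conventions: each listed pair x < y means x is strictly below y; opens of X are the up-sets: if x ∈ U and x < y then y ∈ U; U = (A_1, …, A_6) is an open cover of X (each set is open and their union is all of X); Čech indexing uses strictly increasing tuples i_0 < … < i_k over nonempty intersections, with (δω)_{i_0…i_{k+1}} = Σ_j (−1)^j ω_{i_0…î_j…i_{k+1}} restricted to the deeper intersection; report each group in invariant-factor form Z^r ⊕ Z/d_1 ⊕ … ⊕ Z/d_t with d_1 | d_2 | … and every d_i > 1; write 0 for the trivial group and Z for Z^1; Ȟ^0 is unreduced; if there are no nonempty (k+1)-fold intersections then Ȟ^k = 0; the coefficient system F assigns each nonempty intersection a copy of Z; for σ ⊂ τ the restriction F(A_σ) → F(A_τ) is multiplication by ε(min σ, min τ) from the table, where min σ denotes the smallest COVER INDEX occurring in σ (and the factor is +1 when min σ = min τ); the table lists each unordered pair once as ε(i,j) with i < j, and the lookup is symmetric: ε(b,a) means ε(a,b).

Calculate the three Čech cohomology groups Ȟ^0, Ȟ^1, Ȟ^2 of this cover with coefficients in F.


Ȟ^0 ≅ Z,  Ȟ^1 ≅ 0,  Ȟ^2 ≅ Z/2

nerve simplices:
  A12={p12,p13,p18} A13={p2,p13,p35} A14={p2,p15,p17,p29} A15={p14,p19,p29} A16={p12,p19,p36} A23={p11,p13,p25,p31} A24={p3,p5,p20,p22} A25={p20,p24,p25} A26={p3,p12,p26} A34={p1,p2,p33} A35={p25,p27,p28} A36={p10,p27,p33} A45={p4,p20,p29} A46={p3,p16,p33} A56={p8,p19,p27,p32}
  A123={p13} A126={p12} A134={p2} A145={p29} A156={p19} A235={p25} A245={p20} A246={p3} A346={p33} A356={p27}
C dims 6,15,10; δ0: rk 5, SNF 1^5; δ1: rk 10, SNF 1^9·2
degree 0: 6−5−0 = 1 → Ȟ^0 ≅ Z
degree 1: 15−10−5 = 0 → Ȟ^1 ≅ 0
degree 2: 10−0−10 = 0 plus torsion [2] → Ȟ^2 ≅ Z/2
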